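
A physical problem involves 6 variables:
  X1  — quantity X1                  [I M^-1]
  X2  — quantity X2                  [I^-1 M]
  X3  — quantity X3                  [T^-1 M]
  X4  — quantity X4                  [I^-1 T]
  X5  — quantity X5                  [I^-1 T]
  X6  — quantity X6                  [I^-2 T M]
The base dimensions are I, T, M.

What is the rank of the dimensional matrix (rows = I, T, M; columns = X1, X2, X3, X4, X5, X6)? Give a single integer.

Dimensional matrix (I×T×M by X1×X2×X3×X4×X5×X6):
  I: [ 1 -1  0 -1 -1 -2]
  T: [ 0  0 -1  1  1  1]
  M: [-1  1  1  0  0  1]
Row reduction gives pivot columns X1,X3; rank = 2

2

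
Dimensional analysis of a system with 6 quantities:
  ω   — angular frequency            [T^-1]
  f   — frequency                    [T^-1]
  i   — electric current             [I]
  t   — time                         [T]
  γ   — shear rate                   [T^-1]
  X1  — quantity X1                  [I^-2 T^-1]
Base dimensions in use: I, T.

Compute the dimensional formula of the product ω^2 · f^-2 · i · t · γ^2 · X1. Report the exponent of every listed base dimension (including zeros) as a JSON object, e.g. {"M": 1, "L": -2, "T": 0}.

Exponent matrix [I,T] × [ω,f,i,t,γ,X1]:
  I: [ 0  0  1  0  0 -2]
  T: [-1 -1  0  1 -1 -1]
  [I]: (2)·0+(-2)·0+(1)·1+(1)·0+(2)·0+(1)·-2 = -1
  [T]: (2)·-1+(-2)·-1+(1)·0+(1)·1+(2)·-1+(1)·-1 = -2
⇒ I^-1 T^-2

{"I": -1, "T": -2}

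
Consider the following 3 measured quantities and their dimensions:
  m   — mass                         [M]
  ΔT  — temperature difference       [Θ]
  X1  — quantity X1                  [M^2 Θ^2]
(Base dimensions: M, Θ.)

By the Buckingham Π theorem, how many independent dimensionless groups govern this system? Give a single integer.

1

Dimensional matrix (M×Θ by m×ΔT×X1):
  M: [ 1  0  2]
  Θ: [ 0  1  2]
RREF → pivots at {m,ΔT} ⇒ r = 2
Π count = n − r = 3 − 2 = 1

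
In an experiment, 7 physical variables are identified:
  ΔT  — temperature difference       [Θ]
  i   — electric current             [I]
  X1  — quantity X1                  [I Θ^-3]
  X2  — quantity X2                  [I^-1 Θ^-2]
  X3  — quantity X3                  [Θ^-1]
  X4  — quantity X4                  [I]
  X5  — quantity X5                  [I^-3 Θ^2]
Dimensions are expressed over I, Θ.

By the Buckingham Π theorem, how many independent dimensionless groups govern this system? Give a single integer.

Dimensional matrix (I×Θ by ΔT×i×X1×X2×X3×X4×X5):
  I: [ 0  1  1 -1  0  1 -3]
  Θ: [ 1  0 -3 -2 -1  0  2]
Echelon form has 2 nonzero rows (pivots: ΔT,i)
7 vars − rank 2 = 5 Π groups

5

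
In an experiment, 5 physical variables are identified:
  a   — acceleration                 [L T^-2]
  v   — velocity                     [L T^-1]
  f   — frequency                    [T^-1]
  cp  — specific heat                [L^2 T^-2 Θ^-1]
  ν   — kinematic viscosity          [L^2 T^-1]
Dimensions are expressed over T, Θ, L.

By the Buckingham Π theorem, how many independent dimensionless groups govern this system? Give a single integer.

2

Write exponents as rows T,Θ,L / cols a,v,f,cp,ν:
  T: [-2 -1 -1 -2 -1]
  Θ: [ 0  0  0 -1  0]
  L: [ 1  1  0  2  2]
Row reduction gives pivot columns a,v,cp; rank = 3
Π count = n − r = 5 − 3 = 2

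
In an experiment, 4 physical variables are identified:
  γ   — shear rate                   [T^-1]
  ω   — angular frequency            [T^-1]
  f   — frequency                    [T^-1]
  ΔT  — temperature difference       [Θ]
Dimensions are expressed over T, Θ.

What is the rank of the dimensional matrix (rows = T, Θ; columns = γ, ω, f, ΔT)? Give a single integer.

Write exponents as rows T,Θ / cols γ,ω,f,ΔT:
  T: [-1 -1 -1  0]
  Θ: [ 0  0  0  1]
Row reduction gives pivot columns γ,ΔT; rank = 2

2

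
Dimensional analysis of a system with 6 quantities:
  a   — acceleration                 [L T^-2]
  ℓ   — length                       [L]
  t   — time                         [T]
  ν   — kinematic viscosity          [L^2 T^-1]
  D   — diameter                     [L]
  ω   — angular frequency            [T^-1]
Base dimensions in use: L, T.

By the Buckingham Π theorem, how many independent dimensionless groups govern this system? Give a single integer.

4

Write exponents as rows L,T / cols a,ℓ,t,ν,D,ω:
  L: [ 1  1  0  2  1  0]
  T: [-2  0  1 -1  0 -1]
RREF → pivots at {a,ℓ} ⇒ r = 2
n=6, r=2 ⇒ 4 dimensionless groups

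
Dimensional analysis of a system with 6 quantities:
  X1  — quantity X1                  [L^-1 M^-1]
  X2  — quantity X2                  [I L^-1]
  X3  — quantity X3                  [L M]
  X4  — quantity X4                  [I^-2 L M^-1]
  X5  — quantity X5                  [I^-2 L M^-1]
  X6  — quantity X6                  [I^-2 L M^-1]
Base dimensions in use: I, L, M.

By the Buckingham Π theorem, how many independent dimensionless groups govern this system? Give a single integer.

4

Write exponents as rows I,L,M / cols X1,X2,X3,X4,X5,X6:
  I: [ 0  1  0 -2 -2 -2]
  L: [-1 -1  1  1  1  1]
  M: [-1  0  1 -1 -1 -1]
RREF → pivots at {X1,X2} ⇒ r = 2
Π count = n − r = 6 − 2 = 4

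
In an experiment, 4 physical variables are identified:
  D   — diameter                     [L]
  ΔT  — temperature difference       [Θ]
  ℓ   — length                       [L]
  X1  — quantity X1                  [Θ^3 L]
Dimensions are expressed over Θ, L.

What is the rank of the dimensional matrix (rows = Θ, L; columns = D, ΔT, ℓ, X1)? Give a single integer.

Write exponents as rows Θ,L / cols D,ΔT,ℓ,X1:
  Θ: [ 0  1  0  3]
  L: [ 1  0  1  1]
RREF → pivots at {D,ΔT} ⇒ r = 2

2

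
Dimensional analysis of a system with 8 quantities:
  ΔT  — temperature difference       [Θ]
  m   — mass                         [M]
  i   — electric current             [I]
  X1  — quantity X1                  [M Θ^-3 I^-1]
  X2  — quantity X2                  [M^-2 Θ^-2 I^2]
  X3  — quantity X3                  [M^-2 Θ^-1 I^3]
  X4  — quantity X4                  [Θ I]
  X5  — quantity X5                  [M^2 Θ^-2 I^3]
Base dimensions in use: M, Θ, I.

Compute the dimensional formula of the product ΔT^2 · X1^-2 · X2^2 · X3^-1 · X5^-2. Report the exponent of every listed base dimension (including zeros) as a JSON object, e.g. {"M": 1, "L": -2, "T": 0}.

Dimensional matrix (M×Θ×I by ΔT×m×i×X1×X2×X3×X4×X5):
  M: [ 0  1  0  1 -2 -2  0  2]
  Θ: [ 1  0  0 -3 -2 -1  1 -2]
  I: [ 0  0  1 -1  2  3  1  3]
  [M]: (2)·0+(-2)·1+(2)·-2+(-1)·-2+(-2)·2 = -8
  [Θ]: (2)·1+(-2)·-3+(2)·-2+(-1)·-1+(-2)·-2 = 9
  [I]: (2)·0+(-2)·-1+(2)·2+(-1)·3+(-2)·3 = -3
⇒ M^-8 Θ^9 I^-3

{"M": -8, "Θ": 9, "I": -3}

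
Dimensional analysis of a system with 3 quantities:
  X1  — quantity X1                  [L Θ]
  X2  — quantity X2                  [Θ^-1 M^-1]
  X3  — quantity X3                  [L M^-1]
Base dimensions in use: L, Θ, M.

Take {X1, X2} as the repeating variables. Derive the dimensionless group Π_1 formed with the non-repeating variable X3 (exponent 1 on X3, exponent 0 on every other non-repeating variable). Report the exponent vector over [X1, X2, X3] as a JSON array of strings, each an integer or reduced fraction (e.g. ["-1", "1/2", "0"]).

Write exponents as rows L,Θ,M / cols X1,X2,X3:
  L: [ 1  0  1]
  Θ: [ 1 -1  0]
  M: [ 0 -1 -1]
Echelon form has 2 nonzero rows (pivots: X1,X2)
Pivot set = {X1,X2}, free = {X3}
RREF:
  r0: [   1    0    1]
  r1: [   0    1    1]
  r2: [   0    0    0]
Fix exponent of X3 at 1; solve each RREF row for its pivot's exponent:
  r0: exp(X1) + (1)·1 = 0 ⇒ exp(X1) = -1
  r1: exp(X2) + (1)·1 = 0 ⇒ exp(X2) = -1
Π_1 = X1^-1 · X2^-1 · X3

["-1", "-1", "1"]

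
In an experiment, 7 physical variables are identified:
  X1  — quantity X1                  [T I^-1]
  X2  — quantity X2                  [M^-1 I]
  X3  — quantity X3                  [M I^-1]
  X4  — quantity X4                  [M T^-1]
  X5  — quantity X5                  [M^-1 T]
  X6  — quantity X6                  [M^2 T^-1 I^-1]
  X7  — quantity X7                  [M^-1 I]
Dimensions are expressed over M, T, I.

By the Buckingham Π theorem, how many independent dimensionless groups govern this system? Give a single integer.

Write exponents as rows M,T,I / cols X1,X2,X3,X4,X5,X6,X7:
  M: [ 0 -1  1  1 -1  2 -1]
  T: [ 1  0  0 -1  1 -1  0]
  I: [-1  1 -1  0  0 -1  1]
RREF → pivots at {X1,X2} ⇒ r = 2
n=7, r=2 ⇒ 5 dimensionless groups

5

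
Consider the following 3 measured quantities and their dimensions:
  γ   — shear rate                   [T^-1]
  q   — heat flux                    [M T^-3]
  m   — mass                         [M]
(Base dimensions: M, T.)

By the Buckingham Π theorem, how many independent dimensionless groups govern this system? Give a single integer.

Exponent matrix [M,T] × [γ,q,m]:
  M: [ 0  1  1]
  T: [-1 -3  0]
Row reduction gives pivot columns γ,q; rank = 2
Π count = n − r = 3 − 2 = 1

1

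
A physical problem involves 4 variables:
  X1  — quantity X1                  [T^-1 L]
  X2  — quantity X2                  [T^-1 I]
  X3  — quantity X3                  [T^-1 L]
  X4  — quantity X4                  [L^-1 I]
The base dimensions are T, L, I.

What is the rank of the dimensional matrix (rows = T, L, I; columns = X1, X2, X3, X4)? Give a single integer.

2

Dimensional matrix (T×L×I by X1×X2×X3×X4):
  T: [-1 -1 -1  0]
  L: [ 1  0  1 -1]
  I: [ 0  1  0  1]
Echelon form has 2 nonzero rows (pivots: X1,X2)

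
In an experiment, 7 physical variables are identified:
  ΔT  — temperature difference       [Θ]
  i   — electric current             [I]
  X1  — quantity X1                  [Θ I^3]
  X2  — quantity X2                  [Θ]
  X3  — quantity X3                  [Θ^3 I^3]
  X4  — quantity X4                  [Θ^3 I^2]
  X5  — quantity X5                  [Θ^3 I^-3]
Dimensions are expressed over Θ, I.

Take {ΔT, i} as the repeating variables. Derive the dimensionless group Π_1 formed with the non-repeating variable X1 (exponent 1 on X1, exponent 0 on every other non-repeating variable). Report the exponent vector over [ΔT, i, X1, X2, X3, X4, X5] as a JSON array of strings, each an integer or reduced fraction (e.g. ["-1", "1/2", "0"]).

Write exponents as rows Θ,I / cols ΔT,i,X1,X2,X3,X4,X5:
  Θ: [ 1  0  1  1  3  3  3]
  I: [ 0  1  3  0  3  2 -3]
RREF → pivots at {ΔT,i} ⇒ r = 2
Pivot set = {ΔT,i}, free = {X1,X2,X3,X4,X5}
RREF:
  r0: [   1    0    1    1    3    3    3]
  r1: [   0    1    3    0    3    2   -3]
Fix exponent of X1 at 1, X2 at 0, X3 at 0, X4 at 0, X5 at 0; solve each RREF row for its pivot's exponent:
  r0: exp(ΔT) + (1)·1 = 0 ⇒ exp(ΔT) = -1
  r1: exp(i) + (3)·1 = 0 ⇒ exp(i) = -3
Π_1 = ΔT^-1 · i^-3 · X1

["-1", "-3", "1", "0", "0", "0", "0"]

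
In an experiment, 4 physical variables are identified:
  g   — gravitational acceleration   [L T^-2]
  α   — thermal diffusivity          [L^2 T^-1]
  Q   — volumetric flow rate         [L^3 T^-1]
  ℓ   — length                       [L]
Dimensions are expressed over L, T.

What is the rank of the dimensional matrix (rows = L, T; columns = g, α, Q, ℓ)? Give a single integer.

2

Exponent matrix [L,T] × [g,α,Q,ℓ]:
  L: [ 1  2  3  1]
  T: [-2 -1 -1  0]
Echelon form has 2 nonzero rows (pivots: g,α)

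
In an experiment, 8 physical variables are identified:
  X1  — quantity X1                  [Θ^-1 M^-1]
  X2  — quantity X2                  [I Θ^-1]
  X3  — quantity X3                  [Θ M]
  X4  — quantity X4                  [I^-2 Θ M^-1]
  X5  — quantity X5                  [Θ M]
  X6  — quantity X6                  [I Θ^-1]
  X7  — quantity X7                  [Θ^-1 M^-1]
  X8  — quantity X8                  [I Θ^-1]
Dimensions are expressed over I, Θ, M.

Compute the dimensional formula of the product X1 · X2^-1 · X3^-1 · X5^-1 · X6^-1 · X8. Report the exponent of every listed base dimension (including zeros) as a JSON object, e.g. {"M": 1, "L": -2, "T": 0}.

{"I": -1, "Θ": -2, "M": -3}

Dimensional matrix (I×Θ×M by X1×X2×X3×X4×X5×X6×X7×X8):
  I: [ 0  1  0 -2  0  1  0  1]
  Θ: [-1 -1  1  1  1 -1 -1 -1]
  M: [-1  0  1 -1  1  0 -1  0]
  [I]: (1)·0+(-1)·1+(-1)·0+(-1)·0+(-1)·1+(1)·1 = -1
  [Θ]: (1)·-1+(-1)·-1+(-1)·1+(-1)·1+(-1)·-1+(1)·-1 = -2
  [M]: (1)·-1+(-1)·0+(-1)·1+(-1)·1+(-1)·0+(1)·0 = -3
⇒ I^-1 Θ^-2 M^-3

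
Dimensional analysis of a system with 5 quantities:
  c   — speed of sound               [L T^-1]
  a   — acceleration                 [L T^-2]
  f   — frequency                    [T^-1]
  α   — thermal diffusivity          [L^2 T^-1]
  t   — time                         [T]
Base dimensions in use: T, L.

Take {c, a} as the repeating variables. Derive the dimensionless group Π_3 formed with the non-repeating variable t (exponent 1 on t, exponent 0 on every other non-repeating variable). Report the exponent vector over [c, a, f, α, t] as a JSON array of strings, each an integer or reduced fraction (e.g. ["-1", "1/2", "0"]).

["-1", "1", "0", "0", "1"]

Write exponents as rows T,L / cols c,a,f,α,t:
  T: [-1 -2 -1 -1  1]
  L: [ 1  1  0  2  0]
Echelon form has 2 nonzero rows (pivots: c,a)
Pivot set = {c,a}, free = {f,α,t}
RREF:
  r0: [   1    0   -1    3    1]
  r1: [   0    1    1   -1   -1]
Fix exponent of t at 1, f at 0, α at 0; solve each RREF row for its pivot's exponent:
  r0: exp(c) + (1)·1 = 0 ⇒ exp(c) = -1
  r1: exp(a) + (-1)·1 = 0 ⇒ exp(a) = 1
Π_3 = c^-1 · a · t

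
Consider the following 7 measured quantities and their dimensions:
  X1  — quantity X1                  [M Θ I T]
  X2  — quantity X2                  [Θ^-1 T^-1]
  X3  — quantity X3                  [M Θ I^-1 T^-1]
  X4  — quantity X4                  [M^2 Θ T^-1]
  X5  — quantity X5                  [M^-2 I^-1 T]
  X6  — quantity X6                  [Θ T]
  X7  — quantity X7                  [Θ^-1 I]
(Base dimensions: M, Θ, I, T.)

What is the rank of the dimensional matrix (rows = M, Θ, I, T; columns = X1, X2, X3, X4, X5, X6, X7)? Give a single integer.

Write exponents as rows M,Θ,I,T / cols X1,X2,X3,X4,X5,X6,X7:
  M: [ 1  0  1  2 -2  0  0]
  Θ: [ 1 -1  1  1  0  1 -1]
  I: [ 1  0 -1  0 -1  0  1]
  T: [ 1 -1 -1 -1  1  1  0]
RREF → pivots at {X1,X2,X3} ⇒ r = 3

3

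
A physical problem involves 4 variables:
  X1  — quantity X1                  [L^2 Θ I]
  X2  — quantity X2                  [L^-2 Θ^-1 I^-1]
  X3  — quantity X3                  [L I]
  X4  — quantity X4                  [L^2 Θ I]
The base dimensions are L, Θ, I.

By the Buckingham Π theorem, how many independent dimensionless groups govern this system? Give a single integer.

Exponent matrix [L,Θ,I] × [X1,X2,X3,X4]:
  L: [ 2 -2  1  2]
  Θ: [ 1 -1  0  1]
  I: [ 1 -1  1  1]
RREF → pivots at {X1,X3} ⇒ r = 2
Π count = n − r = 4 − 2 = 2

2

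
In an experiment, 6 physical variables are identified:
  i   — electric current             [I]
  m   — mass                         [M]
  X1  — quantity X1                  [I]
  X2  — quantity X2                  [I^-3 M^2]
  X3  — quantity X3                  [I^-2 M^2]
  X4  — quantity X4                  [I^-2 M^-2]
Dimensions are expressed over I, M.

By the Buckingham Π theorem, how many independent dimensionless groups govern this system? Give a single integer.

4

Dimensional matrix (I×M by i×m×X1×X2×X3×X4):
  I: [ 1  0  1 -3 -2 -2]
  M: [ 0  1  0  2  2 -2]
Echelon form has 2 nonzero rows (pivots: i,m)
6 vars − rank 2 = 4 Π groups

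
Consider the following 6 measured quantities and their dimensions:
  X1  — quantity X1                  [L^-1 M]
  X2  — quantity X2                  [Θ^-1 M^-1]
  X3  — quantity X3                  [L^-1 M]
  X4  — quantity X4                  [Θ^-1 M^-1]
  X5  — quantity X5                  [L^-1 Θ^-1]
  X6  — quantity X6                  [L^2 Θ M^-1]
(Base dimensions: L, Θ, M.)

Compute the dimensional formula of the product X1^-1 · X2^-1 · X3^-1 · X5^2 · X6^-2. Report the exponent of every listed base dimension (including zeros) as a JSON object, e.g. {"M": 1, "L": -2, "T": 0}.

{"L": -4, "Θ": -3, "M": 1}

Exponent matrix [L,Θ,M] × [X1,X2,X3,X4,X5,X6]:
  L: [-1  0 -1  0 -1  2]
  Θ: [ 0 -1  0 -1 -1  1]
  M: [ 1 -1  1 -1  0 -1]
  [L]: (-1)·-1+(-1)·0+(-1)·-1+(2)·-1+(-2)·2 = -4
  [Θ]: (-1)·0+(-1)·-1+(-1)·0+(2)·-1+(-2)·1 = -3
  [M]: (-1)·1+(-1)·-1+(-1)·1+(2)·0+(-2)·-1 = 1
⇒ L^-4 Θ^-3 M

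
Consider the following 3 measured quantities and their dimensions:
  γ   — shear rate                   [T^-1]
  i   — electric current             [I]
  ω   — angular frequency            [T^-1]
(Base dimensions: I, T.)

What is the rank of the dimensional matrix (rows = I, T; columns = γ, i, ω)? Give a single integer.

Exponent matrix [I,T] × [γ,i,ω]:
  I: [ 0  1  0]
  T: [-1  0 -1]
Row reduction gives pivot columns γ,i; rank = 2

2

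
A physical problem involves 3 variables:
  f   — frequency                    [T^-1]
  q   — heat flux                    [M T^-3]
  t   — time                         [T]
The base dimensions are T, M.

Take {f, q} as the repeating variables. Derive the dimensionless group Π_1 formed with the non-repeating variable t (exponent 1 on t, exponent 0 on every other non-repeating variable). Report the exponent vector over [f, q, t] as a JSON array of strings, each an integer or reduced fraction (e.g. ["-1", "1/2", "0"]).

Write exponents as rows T,M / cols f,q,t:
  T: [-1 -3  1]
  M: [ 0  1  0]
RREF → pivots at {f,q} ⇒ r = 2
Pivot set = {f,q}, free = {t}
RREF:
  r0: [   1    0   -1]
  r1: [   0    1    0]
Fix exponent of t at 1; solve each RREF row for its pivot's exponent:
  r0: exp(f) + (-1)·1 = 0 ⇒ exp(f) = 1
  r1: exp(q) + (0)·1 = 0 ⇒ exp(q) = 0
Π_1 = f · t

["1", "0", "1"]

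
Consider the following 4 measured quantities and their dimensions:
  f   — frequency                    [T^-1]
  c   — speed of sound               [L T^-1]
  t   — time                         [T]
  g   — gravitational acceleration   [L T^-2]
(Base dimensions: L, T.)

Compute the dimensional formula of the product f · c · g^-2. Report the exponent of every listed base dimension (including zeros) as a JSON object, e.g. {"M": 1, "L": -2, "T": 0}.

{"L": -1, "T": 2}

Write exponents as rows L,T / cols f,c,t,g:
  L: [ 0  1  0  1]
  T: [-1 -1  1 -2]
  [L]: (1)·0+(1)·1+(-2)·1 = -1
  [T]: (1)·-1+(1)·-1+(-2)·-2 = 2
⇒ L^-1 T^2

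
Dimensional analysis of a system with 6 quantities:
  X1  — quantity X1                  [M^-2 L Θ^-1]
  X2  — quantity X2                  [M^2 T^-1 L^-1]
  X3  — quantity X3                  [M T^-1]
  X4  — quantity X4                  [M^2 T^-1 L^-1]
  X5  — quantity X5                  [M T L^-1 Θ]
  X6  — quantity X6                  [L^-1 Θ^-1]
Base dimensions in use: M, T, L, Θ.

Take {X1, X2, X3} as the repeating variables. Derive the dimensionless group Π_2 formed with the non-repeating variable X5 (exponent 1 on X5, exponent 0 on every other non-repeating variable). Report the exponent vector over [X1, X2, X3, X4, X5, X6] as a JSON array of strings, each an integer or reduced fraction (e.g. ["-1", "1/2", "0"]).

["1", "0", "1", "0", "1", "0"]

Exponent matrix [M,T,L,Θ] × [X1,X2,X3,X4,X5,X6]:
  M: [-2  2  1  2  1  0]
  T: [ 0 -1 -1 -1  1  0]
  L: [ 1 -1  0 -1 -1 -1]
  Θ: [-1  0  0  0  1 -1]
Row reduction gives pivot columns X1,X2,X3; rank = 3
Pivot set = {X1,X2,X3}, free = {X4,X5,X6}
RREF:
  r0: [   1    0    0    0   -1    1]
  r1: [   0    1    0    1    0    2]
  r2: [   0    0    1    0   -1   -2]
  r3: [   0    0    0    0    0    0]
Fix exponent of X5 at 1, X4 at 0, X6 at 0; solve each RREF row for its pivot's exponent:
  r0: exp(X1) + (-1)·1 = 0 ⇒ exp(X1) = 1
  r1: exp(X2) + (0)·1 = 0 ⇒ exp(X2) = 0
  r2: exp(X3) + (-1)·1 = 0 ⇒ exp(X3) = 1
Π_2 = X1 · X3 · X5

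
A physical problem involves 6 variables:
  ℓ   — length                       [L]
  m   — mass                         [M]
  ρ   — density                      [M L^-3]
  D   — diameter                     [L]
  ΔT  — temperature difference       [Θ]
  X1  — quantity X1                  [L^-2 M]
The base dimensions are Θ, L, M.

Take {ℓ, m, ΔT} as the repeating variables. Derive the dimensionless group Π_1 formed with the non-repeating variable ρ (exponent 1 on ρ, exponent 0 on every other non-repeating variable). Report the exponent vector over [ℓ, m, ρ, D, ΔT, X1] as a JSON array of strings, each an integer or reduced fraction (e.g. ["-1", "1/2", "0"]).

["3", "-1", "1", "0", "0", "0"]

Write exponents as rows Θ,L,M / cols ℓ,m,ρ,D,ΔT,X1:
  Θ: [ 0  0  0  0  1  0]
  L: [ 1  0 -3  1  0 -2]
  M: [ 0  1  1  0  0  1]
RREF → pivots at {ℓ,m,ΔT} ⇒ r = 3
Repeat: ℓ,m,ΔT; free: ρ,D,X1
RREF:
  r0: [   1    0   -3    1    0   -2]
  r1: [   0    1    1    0    0    1]
  r2: [   0    0    0    0    1    0]
Fix exponent of ρ at 1, D at 0, X1 at 0; solve each RREF row for its pivot's exponent:
  r0: exp(ℓ) + (-3)·1 = 0 ⇒ exp(ℓ) = 3
  r1: exp(m) + (1)·1 = 0 ⇒ exp(m) = -1
  r2: exp(ΔT) + (0)·1 = 0 ⇒ exp(ΔT) = 0
Π_1 = ℓ^3 · m^-1 · ρ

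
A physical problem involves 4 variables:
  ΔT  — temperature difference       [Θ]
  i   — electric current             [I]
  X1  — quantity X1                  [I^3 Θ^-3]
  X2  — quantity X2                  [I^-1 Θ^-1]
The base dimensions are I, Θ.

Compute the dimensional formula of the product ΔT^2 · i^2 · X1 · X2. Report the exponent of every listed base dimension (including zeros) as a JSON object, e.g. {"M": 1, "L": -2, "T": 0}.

{"I": 4, "Θ": -2}

Write exponents as rows I,Θ / cols ΔT,i,X1,X2:
  I: [ 0  1  3 -1]
  Θ: [ 1  0 -3 -1]
  [I]: (2)·0+(2)·1+(1)·3+(1)·-1 = 4
  [Θ]: (2)·1+(2)·0+(1)·-3+(1)·-1 = -2
⇒ I^4 Θ^-2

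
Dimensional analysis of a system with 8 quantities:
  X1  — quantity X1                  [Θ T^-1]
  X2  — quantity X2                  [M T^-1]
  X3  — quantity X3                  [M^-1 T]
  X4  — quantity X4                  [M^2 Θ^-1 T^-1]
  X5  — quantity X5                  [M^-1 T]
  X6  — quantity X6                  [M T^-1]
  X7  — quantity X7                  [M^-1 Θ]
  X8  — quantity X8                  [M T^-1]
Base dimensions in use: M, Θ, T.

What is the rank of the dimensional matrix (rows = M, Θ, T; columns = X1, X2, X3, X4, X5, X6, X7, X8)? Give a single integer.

2

Dimensional matrix (M×Θ×T by X1×X2×X3×X4×X5×X6×X7×X8):
  M: [ 0  1 -1  2 -1  1 -1  1]
  Θ: [ 1  0  0 -1  0  0  1  0]
  T: [-1 -1  1 -1  1 -1  0 -1]
Row reduction gives pivot columns X1,X2; rank = 2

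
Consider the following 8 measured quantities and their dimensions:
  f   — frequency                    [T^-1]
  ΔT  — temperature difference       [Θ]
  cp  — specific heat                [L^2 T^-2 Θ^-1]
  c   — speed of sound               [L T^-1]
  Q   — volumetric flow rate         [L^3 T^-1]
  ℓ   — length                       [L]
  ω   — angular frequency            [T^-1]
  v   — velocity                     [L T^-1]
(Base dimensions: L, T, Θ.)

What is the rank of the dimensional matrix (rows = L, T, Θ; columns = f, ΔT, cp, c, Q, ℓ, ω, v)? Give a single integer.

3

Dimensional matrix (L×T×Θ by f×ΔT×cp×c×Q×ℓ×ω×v):
  L: [ 0  0  2  1  3  1  0  1]
  T: [-1  0 -2 -1 -1  0 -1 -1]
  Θ: [ 0  1 -1  0  0  0  0  0]
Echelon form has 3 nonzero rows (pivots: f,ΔT,cp)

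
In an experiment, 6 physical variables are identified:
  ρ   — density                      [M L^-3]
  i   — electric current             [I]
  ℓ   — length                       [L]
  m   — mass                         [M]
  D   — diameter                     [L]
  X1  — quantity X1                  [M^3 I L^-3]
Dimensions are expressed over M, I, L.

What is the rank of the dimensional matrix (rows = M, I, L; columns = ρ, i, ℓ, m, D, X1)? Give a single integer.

Write exponents as rows M,I,L / cols ρ,i,ℓ,m,D,X1:
  M: [ 1  0  0  1  0  3]
  I: [ 0  1  0  0  0  1]
  L: [-3  0  1  0  1 -3]
Echelon form has 3 nonzero rows (pivots: ρ,i,ℓ)

3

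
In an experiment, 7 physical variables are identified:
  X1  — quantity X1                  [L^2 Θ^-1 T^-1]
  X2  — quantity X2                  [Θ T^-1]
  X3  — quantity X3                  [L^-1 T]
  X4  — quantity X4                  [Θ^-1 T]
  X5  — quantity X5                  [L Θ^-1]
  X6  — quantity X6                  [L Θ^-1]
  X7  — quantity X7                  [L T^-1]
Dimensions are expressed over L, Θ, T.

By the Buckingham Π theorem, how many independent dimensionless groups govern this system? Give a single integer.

5

Write exponents as rows L,Θ,T / cols X1,X2,X3,X4,X5,X6,X7:
  L: [ 2  0 -1  0  1  1  1]
  Θ: [-1  1  0 -1 -1 -1  0]
  T: [-1 -1  1  1  0  0 -1]
Row reduction gives pivot columns X1,X2; rank = 2
Π count = n − r = 7 − 2 = 5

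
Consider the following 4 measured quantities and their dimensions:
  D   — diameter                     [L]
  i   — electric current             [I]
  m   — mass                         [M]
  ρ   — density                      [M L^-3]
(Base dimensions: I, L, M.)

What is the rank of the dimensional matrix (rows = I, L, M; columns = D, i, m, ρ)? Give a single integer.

Dimensional matrix (I×L×M by D×i×m×ρ):
  I: [ 0  1  0  0]
  L: [ 1  0  0 -3]
  M: [ 0  0  1  1]
RREF → pivots at {D,i,m} ⇒ r = 3

3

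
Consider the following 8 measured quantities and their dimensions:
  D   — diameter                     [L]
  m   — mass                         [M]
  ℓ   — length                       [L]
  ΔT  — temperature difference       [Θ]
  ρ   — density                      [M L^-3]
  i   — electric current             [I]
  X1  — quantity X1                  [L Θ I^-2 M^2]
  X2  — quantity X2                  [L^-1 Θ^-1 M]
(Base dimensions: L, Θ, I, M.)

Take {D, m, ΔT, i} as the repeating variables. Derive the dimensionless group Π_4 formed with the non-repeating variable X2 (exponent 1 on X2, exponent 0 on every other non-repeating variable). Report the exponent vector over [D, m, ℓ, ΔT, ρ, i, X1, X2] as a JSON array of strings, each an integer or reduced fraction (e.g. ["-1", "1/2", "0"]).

["1", "-1", "0", "1", "0", "0", "0", "1"]

Write exponents as rows L,Θ,I,M / cols D,m,ℓ,ΔT,ρ,i,X1,X2:
  L: [ 1  0  1  0 -3  0  1 -1]
  Θ: [ 0  0  0  1  0  0  1 -1]
  I: [ 0  0  0  0  0  1 -2  0]
  M: [ 0  1  0  0  1  0  2  1]
Row reduction gives pivot columns D,m,ΔT,i; rank = 4
Repeat: D,m,ΔT,i; free: ℓ,ρ,X1,X2
RREF:
  r0: [   1    0    1    0   -3    0    1   -1]
  r1: [   0    1    0    0    1    0    2    1]
  r2: [   0    0    0    1    0    0    1   -1]
  r3: [   0    0    0    0    0    1   -2    0]
Fix exponent of X2 at 1, ℓ at 0, ρ at 0, X1 at 0; solve each RREF row for its pivot's exponent:
  r0: exp(D) + (-1)·1 = 0 ⇒ exp(D) = 1
  r1: exp(m) + (1)·1 = 0 ⇒ exp(m) = -1
  r2: exp(ΔT) + (-1)·1 = 0 ⇒ exp(ΔT) = 1
  r3: exp(i) + (0)·1 = 0 ⇒ exp(i) = 0
Π_4 = D · m^-1 · ΔT · X2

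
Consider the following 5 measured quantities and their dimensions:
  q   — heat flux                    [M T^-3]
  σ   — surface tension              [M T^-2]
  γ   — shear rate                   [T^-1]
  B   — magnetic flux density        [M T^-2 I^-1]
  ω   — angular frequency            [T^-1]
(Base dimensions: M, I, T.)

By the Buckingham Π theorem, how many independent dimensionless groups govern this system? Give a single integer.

Dimensional matrix (M×I×T by q×σ×γ×B×ω):
  M: [ 1  1  0  1  0]
  I: [ 0  0  0 -1  0]
  T: [-3 -2 -1 -2 -1]
Row reduction gives pivot columns q,σ,B; rank = 3
Π count = n − r = 5 − 3 = 2

2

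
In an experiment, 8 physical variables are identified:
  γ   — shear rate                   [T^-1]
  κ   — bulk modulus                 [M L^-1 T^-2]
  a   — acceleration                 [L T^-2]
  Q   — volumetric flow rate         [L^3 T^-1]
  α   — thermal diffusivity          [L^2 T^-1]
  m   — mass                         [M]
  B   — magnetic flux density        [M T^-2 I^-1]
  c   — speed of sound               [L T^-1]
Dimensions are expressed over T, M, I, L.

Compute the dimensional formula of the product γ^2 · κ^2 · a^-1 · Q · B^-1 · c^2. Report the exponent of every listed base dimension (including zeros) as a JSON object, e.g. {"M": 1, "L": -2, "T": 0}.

Write exponents as rows T,M,I,L / cols γ,κ,a,Q,α,m,B,c:
  T: [-1 -2 -2 -1 -1  0 -2 -1]
  M: [ 0  1  0  0  0  1  1  0]
  I: [ 0  0  0  0  0  0 -1  0]
  L: [ 0 -1  1  3  2  0  0  1]
  [T]: (2)·-1+(2)·-2+(-1)·-2+(1)·-1+(-1)·-2+(2)·-1 = -5
  [M]: (2)·0+(2)·1+(-1)·0+(1)·0+(-1)·1+(2)·0 = 1
  [I]: (2)·0+(2)·0+(-1)·0+(1)·0+(-1)·-1+(2)·0 = 1
  [L]: (2)·0+(2)·-1+(-1)·1+(1)·3+(-1)·0+(2)·1 = 2
⇒ T^-5 M I L^2

{"T": -5, "M": 1, "I": 1, "L": 2}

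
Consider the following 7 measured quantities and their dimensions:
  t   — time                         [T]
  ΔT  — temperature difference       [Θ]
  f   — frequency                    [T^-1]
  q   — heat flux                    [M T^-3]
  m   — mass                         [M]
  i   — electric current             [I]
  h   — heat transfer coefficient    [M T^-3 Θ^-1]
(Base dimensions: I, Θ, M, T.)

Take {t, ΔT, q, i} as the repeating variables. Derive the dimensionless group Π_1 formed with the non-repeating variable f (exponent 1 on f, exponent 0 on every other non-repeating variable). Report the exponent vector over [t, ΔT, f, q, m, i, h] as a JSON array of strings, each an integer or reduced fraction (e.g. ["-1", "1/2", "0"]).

Write exponents as rows I,Θ,M,T / cols t,ΔT,f,q,m,i,h:
  I: [ 0  0  0  0  0  1  0]
  Θ: [ 0  1  0  0  0  0 -1]
  M: [ 0  0  0  1  1  0  1]
  T: [ 1  0 -1 -3  0  0 -3]
RREF → pivots at {t,ΔT,q,i} ⇒ r = 4
Pivot set = {t,ΔT,q,i}, free = {f,m,h}
RREF:
  r0: [   1    0   -1    0    3    0    0]
  r1: [   0    1    0    0    0    0   -1]
  r2: [   0    0    0    1    1    0    1]
  r3: [   0    0    0    0    0    1    0]
Fix exponent of f at 1, m at 0, h at 0; solve each RREF row for its pivot's exponent:
  r0: exp(t) + (-1)·1 = 0 ⇒ exp(t) = 1
  r1: exp(ΔT) + (0)·1 = 0 ⇒ exp(ΔT) = 0
  r2: exp(q) + (0)·1 = 0 ⇒ exp(q) = 0
  r3: exp(i) + (0)·1 = 0 ⇒ exp(i) = 0
Π_1 = t · f

["1", "0", "1", "0", "0", "0", "0"]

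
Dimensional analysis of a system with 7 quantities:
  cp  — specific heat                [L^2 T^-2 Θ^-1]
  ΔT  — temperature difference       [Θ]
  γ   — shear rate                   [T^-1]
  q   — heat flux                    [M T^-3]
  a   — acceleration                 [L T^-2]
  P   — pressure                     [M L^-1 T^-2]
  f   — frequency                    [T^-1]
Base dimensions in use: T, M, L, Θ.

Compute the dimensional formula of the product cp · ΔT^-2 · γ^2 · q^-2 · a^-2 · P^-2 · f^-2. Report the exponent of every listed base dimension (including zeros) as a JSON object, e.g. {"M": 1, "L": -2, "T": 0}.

Write exponents as rows T,M,L,Θ / cols cp,ΔT,γ,q,a,P,f:
  T: [-2  0 -1 -3 -2 -2 -1]
  M: [ 0  0  0  1  0  1  0]
  L: [ 2  0  0  0  1 -1  0]
  Θ: [-1  1  0  0  0  0  0]
  [T]: (1)·-2+(-2)·0+(2)·-1+(-2)·-3+(-2)·-2+(-2)·-2+(-2)·-1 = 12
  [M]: (1)·0+(-2)·0+(2)·0+(-2)·1+(-2)·0+(-2)·1+(-2)·0 = -4
  [L]: (1)·2+(-2)·0+(2)·0+(-2)·0+(-2)·1+(-2)·-1+(-2)·0 = 2
  [Θ]: (1)·-1+(-2)·1+(2)·0+(-2)·0+(-2)·0+(-2)·0+(-2)·0 = -3
⇒ T^12 M^-4 L^2 Θ^-3

{"T": 12, "M": -4, "L": 2, "Θ": -3}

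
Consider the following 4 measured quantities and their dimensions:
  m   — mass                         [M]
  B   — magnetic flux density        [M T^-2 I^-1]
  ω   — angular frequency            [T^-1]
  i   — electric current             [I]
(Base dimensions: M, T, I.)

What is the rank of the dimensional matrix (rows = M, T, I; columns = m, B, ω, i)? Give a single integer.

3

Dimensional matrix (M×T×I by m×B×ω×i):
  M: [ 1  1  0  0]
  T: [ 0 -2 -1  0]
  I: [ 0 -1  0  1]
RREF → pivots at {m,B,ω} ⇒ r = 3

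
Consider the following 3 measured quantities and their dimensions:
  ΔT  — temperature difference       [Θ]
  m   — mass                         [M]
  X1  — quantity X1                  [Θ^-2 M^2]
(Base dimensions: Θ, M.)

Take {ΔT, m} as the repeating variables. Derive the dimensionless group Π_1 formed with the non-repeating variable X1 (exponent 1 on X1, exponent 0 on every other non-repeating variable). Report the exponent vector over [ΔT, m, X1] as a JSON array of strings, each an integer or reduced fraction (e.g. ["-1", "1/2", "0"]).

Dimensional matrix (Θ×M by ΔT×m×X1):
  Θ: [ 1  0 -2]
  M: [ 0  1  2]
Echelon form has 2 nonzero rows (pivots: ΔT,m)
Pivot set = {ΔT,m}, free = {X1}
RREF:
  r0: [   1    0   -2]
  r1: [   0    1    2]
Fix exponent of X1 at 1; solve each RREF row for its pivot's exponent:
  r0: exp(ΔT) + (-2)·1 = 0 ⇒ exp(ΔT) = 2
  r1: exp(m) + (2)·1 = 0 ⇒ exp(m) = -2
Π_1 = ΔT^2 · m^-2 · X1

["2", "-2", "1"]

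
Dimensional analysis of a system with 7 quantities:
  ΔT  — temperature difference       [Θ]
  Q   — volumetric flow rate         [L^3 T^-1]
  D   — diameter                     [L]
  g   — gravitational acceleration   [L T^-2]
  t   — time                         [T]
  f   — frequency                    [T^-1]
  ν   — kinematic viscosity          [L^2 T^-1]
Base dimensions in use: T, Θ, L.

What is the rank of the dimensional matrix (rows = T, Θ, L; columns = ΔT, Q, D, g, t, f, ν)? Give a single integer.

Dimensional matrix (T×Θ×L by ΔT×Q×D×g×t×f×ν):
  T: [ 0 -1  0 -2  1 -1 -1]
  Θ: [ 1  0  0  0  0  0  0]
  L: [ 0  3  1  1  0  0  2]
Echelon form has 3 nonzero rows (pivots: ΔT,Q,D)

3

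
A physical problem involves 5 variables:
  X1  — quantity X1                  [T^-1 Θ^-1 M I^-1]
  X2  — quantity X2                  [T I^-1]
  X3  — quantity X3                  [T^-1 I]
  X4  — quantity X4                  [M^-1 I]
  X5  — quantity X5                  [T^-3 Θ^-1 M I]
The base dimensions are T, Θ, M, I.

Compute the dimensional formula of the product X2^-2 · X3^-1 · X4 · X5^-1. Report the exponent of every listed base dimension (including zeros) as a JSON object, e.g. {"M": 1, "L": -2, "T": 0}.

Dimensional matrix (T×Θ×M×I by X1×X2×X3×X4×X5):
  T: [-1  1 -1  0 -3]
  Θ: [-1  0  0  0 -1]
  M: [ 1  0  0 -1  1]
  I: [-1 -1  1  1  1]
  [T]: (-2)·1+(-1)·-1+(1)·0+(-1)·-3 = 2
  [Θ]: (-2)·0+(-1)·0+(1)·0+(-1)·-1 = 1
  [M]: (-2)·0+(-1)·0+(1)·-1+(-1)·1 = -2
  [I]: (-2)·-1+(-1)·1+(1)·1+(-1)·1 = 1
⇒ T^2 Θ M^-2 I

{"T": 2, "Θ": 1, "M": -2, "I": 1}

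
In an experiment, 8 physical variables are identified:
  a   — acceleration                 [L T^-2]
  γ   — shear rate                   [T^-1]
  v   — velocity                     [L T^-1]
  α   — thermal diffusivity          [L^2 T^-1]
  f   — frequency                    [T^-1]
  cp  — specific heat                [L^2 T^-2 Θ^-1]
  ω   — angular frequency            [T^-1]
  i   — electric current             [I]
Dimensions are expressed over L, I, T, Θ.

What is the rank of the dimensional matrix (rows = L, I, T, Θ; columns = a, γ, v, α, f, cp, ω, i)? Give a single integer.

Write exponents as rows L,I,T,Θ / cols a,γ,v,α,f,cp,ω,i:
  L: [ 1  0  1  2  0  2  0  0]
  I: [ 0  0  0  0  0  0  0  1]
  T: [-2 -1 -1 -1 -1 -2 -1  0]
  Θ: [ 0  0  0  0  0 -1  0  0]
Row reduction gives pivot columns a,γ,cp,i; rank = 4

4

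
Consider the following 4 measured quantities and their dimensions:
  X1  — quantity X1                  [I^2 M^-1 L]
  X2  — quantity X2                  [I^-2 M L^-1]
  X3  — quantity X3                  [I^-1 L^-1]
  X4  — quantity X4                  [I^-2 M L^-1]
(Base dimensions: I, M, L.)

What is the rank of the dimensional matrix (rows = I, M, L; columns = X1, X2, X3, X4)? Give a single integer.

Dimensional matrix (I×M×L by X1×X2×X3×X4):
  I: [ 2 -2 -1 -2]
  M: [-1  1  0  1]
  L: [ 1 -1 -1 -1]
RREF → pivots at {X1,X3} ⇒ r = 2

2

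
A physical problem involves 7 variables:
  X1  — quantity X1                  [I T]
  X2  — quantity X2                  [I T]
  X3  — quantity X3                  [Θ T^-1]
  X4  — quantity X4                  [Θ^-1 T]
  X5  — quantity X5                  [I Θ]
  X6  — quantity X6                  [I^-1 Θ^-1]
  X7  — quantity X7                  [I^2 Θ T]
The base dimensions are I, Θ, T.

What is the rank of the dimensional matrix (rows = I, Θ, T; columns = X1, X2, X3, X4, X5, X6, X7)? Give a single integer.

Write exponents as rows I,Θ,T / cols X1,X2,X3,X4,X5,X6,X7:
  I: [ 1  1  0  0  1 -1  2]
  Θ: [ 0  0  1 -1  1 -1  1]
  T: [ 1  1 -1  1  0  0  1]
RREF → pivots at {X1,X3} ⇒ r = 2

2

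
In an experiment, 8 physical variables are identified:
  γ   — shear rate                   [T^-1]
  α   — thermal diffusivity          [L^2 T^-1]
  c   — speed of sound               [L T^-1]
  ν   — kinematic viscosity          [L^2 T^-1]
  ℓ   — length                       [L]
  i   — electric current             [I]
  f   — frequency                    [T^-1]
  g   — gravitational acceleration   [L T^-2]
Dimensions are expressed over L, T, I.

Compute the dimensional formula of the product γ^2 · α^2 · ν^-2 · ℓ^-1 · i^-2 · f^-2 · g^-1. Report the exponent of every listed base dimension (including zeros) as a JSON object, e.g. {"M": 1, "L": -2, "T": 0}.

{"L": -2, "T": 2, "I": -2}

Write exponents as rows L,T,I / cols γ,α,c,ν,ℓ,i,f,g:
  L: [ 0  2  1  2  1  0  0  1]
  T: [-1 -1 -1 -1  0  0 -1 -2]
  I: [ 0  0  0  0  0  1  0  0]
  [L]: (2)·0+(2)·2+(-2)·2+(-1)·1+(-2)·0+(-2)·0+(-1)·1 = -2
  [T]: (2)·-1+(2)·-1+(-2)·-1+(-1)·0+(-2)·0+(-2)·-1+(-1)·-2 = 2
  [I]: (2)·0+(2)·0+(-2)·0+(-1)·0+(-2)·1+(-2)·0+(-1)·0 = -2
⇒ L^-2 T^2 I^-2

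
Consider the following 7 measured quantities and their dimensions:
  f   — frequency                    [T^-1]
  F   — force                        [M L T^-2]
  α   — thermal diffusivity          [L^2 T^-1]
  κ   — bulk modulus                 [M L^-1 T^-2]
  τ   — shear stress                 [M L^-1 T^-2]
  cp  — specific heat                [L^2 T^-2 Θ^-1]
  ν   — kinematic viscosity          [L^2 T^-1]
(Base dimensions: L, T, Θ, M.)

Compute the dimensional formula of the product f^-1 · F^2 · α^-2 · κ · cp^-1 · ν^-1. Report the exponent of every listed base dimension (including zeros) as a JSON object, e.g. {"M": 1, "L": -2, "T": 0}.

{"L": -7, "T": 0, "Θ": 1, "M": 3}

Exponent matrix [L,T,Θ,M] × [f,F,α,κ,τ,cp,ν]:
  L: [ 0  1  2 -1 -1  2  2]
  T: [-1 -2 -1 -2 -2 -2 -1]
  Θ: [ 0  0  0  0  0 -1  0]
  M: [ 0  1  0  1  1  0  0]
  [L]: (-1)·0+(2)·1+(-2)·2+(1)·-1+(-1)·2+(-1)·2 = -7
  [T]: (-1)·-1+(2)·-2+(-2)·-1+(1)·-2+(-1)·-2+(-1)·-1 = 0
  [Θ]: (-1)·0+(2)·0+(-2)·0+(1)·0+(-1)·-1+(-1)·0 = 1
  [M]: (-1)·0+(2)·1+(-2)·0+(1)·1+(-1)·0+(-1)·0 = 3
⇒ L^-7 Θ M^3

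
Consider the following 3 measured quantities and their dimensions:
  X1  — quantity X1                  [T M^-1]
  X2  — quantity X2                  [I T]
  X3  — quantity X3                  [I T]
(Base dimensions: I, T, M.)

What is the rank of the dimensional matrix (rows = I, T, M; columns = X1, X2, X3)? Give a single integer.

2

Write exponents as rows I,T,M / cols X1,X2,X3:
  I: [ 0  1  1]
  T: [ 1  1  1]
  M: [-1  0  0]
RREF → pivots at {X1,X2} ⇒ r = 2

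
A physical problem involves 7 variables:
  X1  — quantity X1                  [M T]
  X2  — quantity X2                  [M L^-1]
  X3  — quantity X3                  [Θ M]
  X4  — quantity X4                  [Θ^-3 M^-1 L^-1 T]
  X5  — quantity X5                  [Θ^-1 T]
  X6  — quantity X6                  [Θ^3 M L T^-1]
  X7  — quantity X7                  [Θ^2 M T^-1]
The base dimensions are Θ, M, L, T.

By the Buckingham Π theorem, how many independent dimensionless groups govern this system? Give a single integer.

Exponent matrix [Θ,M,L,T] × [X1,X2,X3,X4,X5,X6,X7]:
  Θ: [ 0  0  1 -3 -1  3  2]
  M: [ 1  1  1 -1  0  1  1]
  L: [ 0 -1  0 -1  0  1  0]
  T: [ 1  0  0  1  1 -1 -1]
Row reduction gives pivot columns X1,X2,X3; rank = 3
7 vars − rank 3 = 4 Π groups

4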